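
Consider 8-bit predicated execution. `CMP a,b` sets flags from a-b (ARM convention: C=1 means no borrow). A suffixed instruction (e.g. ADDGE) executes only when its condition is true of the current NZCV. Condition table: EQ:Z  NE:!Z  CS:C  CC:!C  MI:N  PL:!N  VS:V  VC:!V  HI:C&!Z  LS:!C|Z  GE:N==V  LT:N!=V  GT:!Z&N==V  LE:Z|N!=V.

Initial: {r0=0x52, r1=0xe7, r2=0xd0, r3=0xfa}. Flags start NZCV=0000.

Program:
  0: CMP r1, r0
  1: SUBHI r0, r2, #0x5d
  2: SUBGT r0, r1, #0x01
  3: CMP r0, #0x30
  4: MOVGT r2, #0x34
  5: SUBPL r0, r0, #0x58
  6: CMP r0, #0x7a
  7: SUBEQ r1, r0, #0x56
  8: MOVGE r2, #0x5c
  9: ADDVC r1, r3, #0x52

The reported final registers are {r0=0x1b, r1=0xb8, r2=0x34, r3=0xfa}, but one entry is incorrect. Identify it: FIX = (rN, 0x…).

0: ✓ CMP  NZCV=1010
1: ✓ SUBHI  r0←0x73
2: · SUBGT
3: ✓ CMP  NZCV=0010
4: ✓ MOVGT  r2←0x34
5: ✓ SUBPL  r0←0x1b
6: ✓ CMP  NZCV=1000
7: · SUBEQ
8: · MOVGE
9: ✓ ADDVC  r1←0x4c

FIX = (r1, 0x4c)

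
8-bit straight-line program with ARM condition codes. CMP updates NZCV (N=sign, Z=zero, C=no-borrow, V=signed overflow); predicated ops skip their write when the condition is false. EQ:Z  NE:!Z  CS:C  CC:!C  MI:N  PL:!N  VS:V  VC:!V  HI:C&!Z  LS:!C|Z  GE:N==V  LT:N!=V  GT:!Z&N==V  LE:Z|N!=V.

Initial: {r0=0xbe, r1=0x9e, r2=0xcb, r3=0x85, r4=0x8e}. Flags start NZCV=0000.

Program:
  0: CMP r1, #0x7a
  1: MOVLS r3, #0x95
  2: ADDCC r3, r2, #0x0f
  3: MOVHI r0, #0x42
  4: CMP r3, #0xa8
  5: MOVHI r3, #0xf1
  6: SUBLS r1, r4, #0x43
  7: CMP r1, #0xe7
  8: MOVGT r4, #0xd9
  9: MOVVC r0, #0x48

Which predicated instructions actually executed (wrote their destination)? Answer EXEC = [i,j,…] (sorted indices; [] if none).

[0] flags=0011 → (cmp)
[1] flags=0011 LS?F → skip
[2] flags=0011 CC?F → skip
[3] flags=0011 HI?T → r0=0x42
[4] flags=1000 → (cmp)
[5] flags=1000 HI?F → skip
[6] flags=1000 LS?T → r1=0x4b
[7] flags=0000 → (cmp)
[8] flags=0000 GT?T → r4=0xd9
[9] flags=0000 VC?T → r0=0x48

EXEC = [3,6,8,9]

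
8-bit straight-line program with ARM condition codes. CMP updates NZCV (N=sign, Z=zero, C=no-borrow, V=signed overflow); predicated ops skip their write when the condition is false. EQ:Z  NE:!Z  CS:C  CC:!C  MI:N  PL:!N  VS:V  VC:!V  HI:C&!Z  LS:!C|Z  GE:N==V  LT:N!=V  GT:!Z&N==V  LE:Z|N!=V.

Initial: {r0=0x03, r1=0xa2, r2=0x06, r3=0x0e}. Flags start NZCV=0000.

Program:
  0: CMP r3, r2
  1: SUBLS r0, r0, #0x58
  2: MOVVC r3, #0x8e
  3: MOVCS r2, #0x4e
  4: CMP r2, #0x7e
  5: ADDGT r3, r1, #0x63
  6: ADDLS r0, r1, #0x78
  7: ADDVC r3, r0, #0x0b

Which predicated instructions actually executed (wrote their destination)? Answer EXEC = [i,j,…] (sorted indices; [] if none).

[0] flags=0010 → (cmp)
[1] flags=0010 LS?F → skip
[2] flags=0010 VC?T → r3=0x8e
[3] flags=0010 CS?T → r2=0x4e
[4] flags=1000 → (cmp)
[5] flags=1000 GT?F → skip
[6] flags=1000 LS?T → r0=0x1a
[7] flags=1000 VC?T → r3=0x25

EXEC = [2,3,6,7]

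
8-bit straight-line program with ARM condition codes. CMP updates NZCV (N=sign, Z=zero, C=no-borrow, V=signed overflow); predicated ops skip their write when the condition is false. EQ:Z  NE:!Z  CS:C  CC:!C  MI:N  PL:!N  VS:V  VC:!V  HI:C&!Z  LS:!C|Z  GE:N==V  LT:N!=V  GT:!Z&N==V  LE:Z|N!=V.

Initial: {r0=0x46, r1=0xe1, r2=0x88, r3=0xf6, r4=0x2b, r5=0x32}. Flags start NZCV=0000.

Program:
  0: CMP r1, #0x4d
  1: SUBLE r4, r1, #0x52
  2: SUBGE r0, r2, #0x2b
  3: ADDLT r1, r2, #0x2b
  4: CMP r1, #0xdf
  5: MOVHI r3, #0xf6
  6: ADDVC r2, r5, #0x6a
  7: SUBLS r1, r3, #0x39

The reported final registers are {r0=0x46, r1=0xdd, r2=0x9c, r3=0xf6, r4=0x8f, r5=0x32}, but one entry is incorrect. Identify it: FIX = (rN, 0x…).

FIX = (r1, 0xbd)

[0] flags=1010 → (cmp)
[1] flags=1010 LE?T → r4=0x8f
[2] flags=1010 GE?F → skip
[3] flags=1010 LT?T → r1=0xb3
[4] flags=1000 → (cmp)
[5] flags=1000 HI?F → skip
[6] flags=1000 VC?T → r2=0x9c
[7] flags=1000 LS?T → r1=0xbd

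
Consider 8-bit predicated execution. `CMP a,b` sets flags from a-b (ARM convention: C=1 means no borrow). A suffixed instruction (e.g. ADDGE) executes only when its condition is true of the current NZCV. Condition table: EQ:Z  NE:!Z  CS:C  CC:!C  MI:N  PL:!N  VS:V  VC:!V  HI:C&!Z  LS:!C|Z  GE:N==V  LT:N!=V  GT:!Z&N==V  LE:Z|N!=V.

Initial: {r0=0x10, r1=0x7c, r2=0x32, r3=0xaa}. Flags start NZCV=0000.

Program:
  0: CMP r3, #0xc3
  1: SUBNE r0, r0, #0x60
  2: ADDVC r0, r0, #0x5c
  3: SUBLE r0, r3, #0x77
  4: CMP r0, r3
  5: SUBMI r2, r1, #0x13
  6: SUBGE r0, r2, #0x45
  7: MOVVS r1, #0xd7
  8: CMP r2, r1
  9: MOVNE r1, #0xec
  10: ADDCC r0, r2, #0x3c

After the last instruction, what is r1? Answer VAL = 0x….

0: ✓ CMP  NZCV=1000
1: ✓ SUBNE  r0←0xb0
2: ✓ ADDVC  r0←0x0c
3: ✓ SUBLE  r0←0x33
4: ✓ CMP  NZCV=1001
5: ✓ SUBMI  r2←0x69
6: ✓ SUBGE  r0←0x24
7: ✓ MOVVS  r1←0xd7
8: ✓ CMP  NZCV=1001
9: ✓ MOVNE  r1←0xec
10: ✓ ADDCC  r0←0xa5

VAL = 0xec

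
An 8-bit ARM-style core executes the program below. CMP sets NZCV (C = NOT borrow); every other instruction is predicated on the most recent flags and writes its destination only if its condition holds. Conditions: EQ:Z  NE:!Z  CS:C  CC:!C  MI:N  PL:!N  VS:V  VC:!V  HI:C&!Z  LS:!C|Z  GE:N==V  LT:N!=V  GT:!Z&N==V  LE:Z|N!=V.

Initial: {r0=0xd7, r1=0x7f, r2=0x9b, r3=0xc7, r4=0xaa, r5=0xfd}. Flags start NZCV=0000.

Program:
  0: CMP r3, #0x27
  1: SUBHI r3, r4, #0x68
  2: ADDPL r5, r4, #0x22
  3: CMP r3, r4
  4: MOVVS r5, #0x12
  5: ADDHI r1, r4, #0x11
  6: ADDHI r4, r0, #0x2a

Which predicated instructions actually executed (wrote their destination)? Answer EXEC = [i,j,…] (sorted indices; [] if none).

EXEC = [1,4]

[0] flags=1010 → (cmp)
[1] flags=1010 HI?T → r3=0x42
[2] flags=1010 PL?F → skip
[3] flags=1001 → (cmp)
[4] flags=1001 VS?T → r5=0x12
[5] flags=1001 HI?F → skip
[6] flags=1001 HI?F → skip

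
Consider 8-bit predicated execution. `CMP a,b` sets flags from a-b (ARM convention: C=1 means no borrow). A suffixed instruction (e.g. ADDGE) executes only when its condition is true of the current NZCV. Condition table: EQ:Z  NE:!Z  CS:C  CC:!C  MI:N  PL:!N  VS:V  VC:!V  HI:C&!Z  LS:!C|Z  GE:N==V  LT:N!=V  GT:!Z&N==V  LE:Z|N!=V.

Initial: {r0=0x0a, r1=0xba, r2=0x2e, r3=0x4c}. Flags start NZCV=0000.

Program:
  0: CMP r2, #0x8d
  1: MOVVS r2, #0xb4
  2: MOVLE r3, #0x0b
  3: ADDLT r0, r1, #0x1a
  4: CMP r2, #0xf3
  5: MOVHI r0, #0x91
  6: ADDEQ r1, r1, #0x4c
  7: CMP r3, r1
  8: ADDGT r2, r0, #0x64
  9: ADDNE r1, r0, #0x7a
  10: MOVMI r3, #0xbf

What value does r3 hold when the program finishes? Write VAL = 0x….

0: ✓ CMP  NZCV=1001
1: ✓ MOVVS  r2←0xb4
2: · MOVLE
3: · ADDLT
4: ✓ CMP  NZCV=1000
5: · MOVHI
6: · ADDEQ
7: ✓ CMP  NZCV=1001
8: ✓ ADDGT  r2←0x6e
9: ✓ ADDNE  r1←0x84
10: ✓ MOVMI  r3←0xbf

VAL = 0xbf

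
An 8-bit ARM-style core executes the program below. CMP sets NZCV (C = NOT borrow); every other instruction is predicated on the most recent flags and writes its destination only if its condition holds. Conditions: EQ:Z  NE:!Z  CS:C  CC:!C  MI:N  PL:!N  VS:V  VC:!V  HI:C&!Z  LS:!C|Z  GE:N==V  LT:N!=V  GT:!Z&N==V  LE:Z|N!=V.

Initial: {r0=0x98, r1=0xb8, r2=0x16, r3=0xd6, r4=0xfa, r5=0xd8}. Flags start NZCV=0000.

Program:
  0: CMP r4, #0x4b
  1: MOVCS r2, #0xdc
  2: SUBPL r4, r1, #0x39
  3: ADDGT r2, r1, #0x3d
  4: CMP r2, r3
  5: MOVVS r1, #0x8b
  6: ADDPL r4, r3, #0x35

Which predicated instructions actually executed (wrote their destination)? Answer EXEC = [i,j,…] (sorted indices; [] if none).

EXEC = [1,6]

[0] flags=1010 → (cmp)
[1] flags=1010 CS?T → r2=0xdc
[2] flags=1010 PL?F → skip
[3] flags=1010 GT?F → skip
[4] flags=0010 → (cmp)
[5] flags=0010 VS?F → skip
[6] flags=0010 PL?T → r4=0x0b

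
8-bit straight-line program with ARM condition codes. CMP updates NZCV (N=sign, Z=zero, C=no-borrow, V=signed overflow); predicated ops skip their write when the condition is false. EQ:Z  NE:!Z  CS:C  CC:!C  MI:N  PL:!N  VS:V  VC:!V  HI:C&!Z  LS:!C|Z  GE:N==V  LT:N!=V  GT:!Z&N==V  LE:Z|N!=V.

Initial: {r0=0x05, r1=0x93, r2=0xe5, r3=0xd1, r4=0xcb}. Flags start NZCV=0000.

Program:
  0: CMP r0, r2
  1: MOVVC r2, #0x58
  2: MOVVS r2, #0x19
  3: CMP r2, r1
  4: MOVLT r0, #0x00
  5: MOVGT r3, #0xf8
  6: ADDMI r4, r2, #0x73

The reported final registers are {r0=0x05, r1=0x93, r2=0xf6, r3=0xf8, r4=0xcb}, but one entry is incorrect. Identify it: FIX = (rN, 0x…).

0: ✓ CMP  NZCV=0000
1: ✓ MOVVC  r2←0x58
2: · MOVVS
3: ✓ CMP  NZCV=1001
4: · MOVLT
5: ✓ MOVGT  r3←0xf8
6: ✓ ADDMI  r4←0xcb

FIX = (r2, 0x58)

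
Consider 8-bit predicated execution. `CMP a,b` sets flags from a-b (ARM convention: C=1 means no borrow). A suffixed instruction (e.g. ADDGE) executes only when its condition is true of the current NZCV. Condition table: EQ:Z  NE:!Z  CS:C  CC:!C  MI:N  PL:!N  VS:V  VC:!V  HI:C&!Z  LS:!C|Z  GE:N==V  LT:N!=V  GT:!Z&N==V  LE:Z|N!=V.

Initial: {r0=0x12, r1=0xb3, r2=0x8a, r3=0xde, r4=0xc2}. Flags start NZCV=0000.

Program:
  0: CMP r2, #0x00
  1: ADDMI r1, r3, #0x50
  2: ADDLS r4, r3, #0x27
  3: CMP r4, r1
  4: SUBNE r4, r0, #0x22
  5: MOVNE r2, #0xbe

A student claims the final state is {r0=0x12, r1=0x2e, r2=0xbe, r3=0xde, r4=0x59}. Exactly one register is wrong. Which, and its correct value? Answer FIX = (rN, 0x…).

FIX = (r4, 0xf0)

0: ✓ CMP  NZCV=1010
1: ✓ ADDMI  r1←0x2e
2: · ADDLS
3: ✓ CMP  NZCV=1010
4: ✓ SUBNE  r4←0xf0
5: ✓ MOVNE  r2←0xbe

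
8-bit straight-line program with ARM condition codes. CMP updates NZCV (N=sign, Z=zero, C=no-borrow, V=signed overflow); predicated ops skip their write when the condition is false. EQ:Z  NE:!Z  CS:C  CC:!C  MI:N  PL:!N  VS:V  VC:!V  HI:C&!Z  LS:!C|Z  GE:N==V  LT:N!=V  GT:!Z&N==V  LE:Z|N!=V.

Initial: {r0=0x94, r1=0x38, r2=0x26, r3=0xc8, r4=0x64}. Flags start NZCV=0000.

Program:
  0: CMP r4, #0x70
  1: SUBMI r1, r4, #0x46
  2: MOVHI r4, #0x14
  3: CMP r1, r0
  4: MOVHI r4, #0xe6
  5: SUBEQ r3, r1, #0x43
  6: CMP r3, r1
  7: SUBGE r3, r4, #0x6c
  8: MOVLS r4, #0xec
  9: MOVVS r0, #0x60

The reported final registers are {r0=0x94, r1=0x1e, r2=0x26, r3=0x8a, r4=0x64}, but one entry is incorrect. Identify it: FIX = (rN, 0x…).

0: ✓ CMP  NZCV=1000
1: ✓ SUBMI  r1←0x1e
2: · MOVHI
3: ✓ CMP  NZCV=1001
4: · MOVHI
5: · SUBEQ
6: ✓ CMP  NZCV=1010
7: · SUBGE
8: · MOVLS
9: · MOVVS

FIX = (r3, 0xc8)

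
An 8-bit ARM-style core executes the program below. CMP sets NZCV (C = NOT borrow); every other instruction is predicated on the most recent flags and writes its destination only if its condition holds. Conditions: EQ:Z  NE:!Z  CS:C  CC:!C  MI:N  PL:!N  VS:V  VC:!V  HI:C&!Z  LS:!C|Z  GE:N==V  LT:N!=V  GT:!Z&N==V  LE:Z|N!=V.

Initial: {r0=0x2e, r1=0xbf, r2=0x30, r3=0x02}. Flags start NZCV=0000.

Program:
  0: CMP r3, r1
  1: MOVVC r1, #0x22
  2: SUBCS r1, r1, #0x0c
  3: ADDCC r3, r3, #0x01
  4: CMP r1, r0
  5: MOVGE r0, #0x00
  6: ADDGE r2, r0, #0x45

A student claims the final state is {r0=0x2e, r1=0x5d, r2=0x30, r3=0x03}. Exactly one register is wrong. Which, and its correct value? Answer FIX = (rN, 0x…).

0: ✓ CMP  NZCV=0000
1: ✓ MOVVC  r1←0x22
2: · SUBCS
3: ✓ ADDCC  r3←0x03
4: ✓ CMP  NZCV=1000
5: · MOVGE
6: · ADDGE

FIX = (r1, 0x22)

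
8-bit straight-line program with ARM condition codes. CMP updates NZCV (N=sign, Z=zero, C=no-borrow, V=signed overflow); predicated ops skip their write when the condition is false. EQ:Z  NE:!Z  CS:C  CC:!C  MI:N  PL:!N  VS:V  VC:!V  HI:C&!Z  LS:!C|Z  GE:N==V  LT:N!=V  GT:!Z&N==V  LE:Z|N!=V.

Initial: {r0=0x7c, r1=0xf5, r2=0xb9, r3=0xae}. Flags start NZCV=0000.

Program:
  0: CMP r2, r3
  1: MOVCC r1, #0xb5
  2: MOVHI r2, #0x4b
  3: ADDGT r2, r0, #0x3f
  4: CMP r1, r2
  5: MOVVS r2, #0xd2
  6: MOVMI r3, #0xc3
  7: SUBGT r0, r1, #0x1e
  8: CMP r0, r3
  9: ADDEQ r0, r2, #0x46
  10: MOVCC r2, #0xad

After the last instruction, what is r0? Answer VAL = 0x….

0: ✓ CMP  NZCV=0010
1: · MOVCC
2: ✓ MOVHI  r2←0x4b
3: ✓ ADDGT  r2←0xbb
4: ✓ CMP  NZCV=0010
5: · MOVVS
6: · MOVMI
7: ✓ SUBGT  r0←0xd7
8: ✓ CMP  NZCV=0010
9: · ADDEQ
10: · MOVCC

VAL = 0xd7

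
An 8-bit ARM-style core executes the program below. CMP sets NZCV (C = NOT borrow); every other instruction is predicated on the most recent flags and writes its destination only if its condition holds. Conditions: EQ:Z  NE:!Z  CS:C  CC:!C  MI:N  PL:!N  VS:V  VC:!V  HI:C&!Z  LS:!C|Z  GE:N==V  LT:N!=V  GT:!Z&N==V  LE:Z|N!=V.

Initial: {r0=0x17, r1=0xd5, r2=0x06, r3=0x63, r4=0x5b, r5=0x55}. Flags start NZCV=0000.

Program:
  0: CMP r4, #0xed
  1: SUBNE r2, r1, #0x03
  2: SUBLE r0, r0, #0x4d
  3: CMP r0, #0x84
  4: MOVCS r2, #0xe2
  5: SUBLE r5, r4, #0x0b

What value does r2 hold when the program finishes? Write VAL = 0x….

VAL = 0xd2

0: ✓ CMP  NZCV=0000
1: ✓ SUBNE  r2←0xd2
2: · SUBLE
3: ✓ CMP  NZCV=1001
4: · MOVCS
5: · SUBLE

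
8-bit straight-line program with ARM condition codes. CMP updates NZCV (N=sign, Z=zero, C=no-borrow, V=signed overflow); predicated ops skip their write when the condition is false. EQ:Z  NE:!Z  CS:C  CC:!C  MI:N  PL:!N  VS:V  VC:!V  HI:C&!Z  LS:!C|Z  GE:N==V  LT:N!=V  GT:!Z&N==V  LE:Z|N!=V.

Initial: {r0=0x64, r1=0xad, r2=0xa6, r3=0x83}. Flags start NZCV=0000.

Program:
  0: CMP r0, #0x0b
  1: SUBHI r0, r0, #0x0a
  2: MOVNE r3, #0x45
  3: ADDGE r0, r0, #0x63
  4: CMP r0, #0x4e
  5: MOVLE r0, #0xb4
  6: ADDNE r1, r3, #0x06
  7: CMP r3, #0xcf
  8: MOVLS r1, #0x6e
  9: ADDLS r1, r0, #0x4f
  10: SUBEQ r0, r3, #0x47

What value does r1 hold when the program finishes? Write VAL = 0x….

VAL = 0x03

0: ✓ CMP  NZCV=0010
1: ✓ SUBHI  r0←0x5a
2: ✓ MOVNE  r3←0x45
3: ✓ ADDGE  r0←0xbd
4: ✓ CMP  NZCV=0011
5: ✓ MOVLE  r0←0xb4
6: ✓ ADDNE  r1←0x4b
7: ✓ CMP  NZCV=0000
8: ✓ MOVLS  r1←0x6e
9: ✓ ADDLS  r1←0x03
10: · SUBEQ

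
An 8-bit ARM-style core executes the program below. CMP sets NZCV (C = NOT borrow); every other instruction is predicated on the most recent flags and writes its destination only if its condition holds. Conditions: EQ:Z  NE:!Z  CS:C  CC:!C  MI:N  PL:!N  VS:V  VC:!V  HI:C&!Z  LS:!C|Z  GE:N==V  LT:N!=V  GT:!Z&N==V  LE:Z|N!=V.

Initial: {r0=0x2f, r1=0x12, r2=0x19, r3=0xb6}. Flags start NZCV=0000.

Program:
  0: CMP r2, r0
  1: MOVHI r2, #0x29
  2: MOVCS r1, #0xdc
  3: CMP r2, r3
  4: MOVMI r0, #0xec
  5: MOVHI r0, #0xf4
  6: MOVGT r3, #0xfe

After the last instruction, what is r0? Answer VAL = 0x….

0: ✓ CMP  NZCV=1000
1: · MOVHI
2: · MOVCS
3: ✓ CMP  NZCV=0000
4: · MOVMI
5: · MOVHI
6: ✓ MOVGT  r3←0xfe

VAL = 0x2f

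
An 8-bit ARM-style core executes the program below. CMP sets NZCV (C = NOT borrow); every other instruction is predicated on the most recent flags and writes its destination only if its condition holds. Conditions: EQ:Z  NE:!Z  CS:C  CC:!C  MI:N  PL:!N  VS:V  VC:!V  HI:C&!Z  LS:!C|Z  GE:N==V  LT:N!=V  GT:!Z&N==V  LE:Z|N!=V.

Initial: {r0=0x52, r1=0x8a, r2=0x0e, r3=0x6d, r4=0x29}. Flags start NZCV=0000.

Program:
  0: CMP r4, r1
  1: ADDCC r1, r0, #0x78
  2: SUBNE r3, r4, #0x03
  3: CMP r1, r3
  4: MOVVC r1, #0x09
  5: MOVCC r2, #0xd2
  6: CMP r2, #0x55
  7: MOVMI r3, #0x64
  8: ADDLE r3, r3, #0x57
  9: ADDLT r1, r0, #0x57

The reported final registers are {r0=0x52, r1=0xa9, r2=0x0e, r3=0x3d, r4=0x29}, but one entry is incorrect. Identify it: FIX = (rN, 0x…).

FIX = (r3, 0xbb)

[0] flags=1001 → (cmp)
[1] flags=1001 CC?T → r1=0xca
[2] flags=1001 NE?T → r3=0x26
[3] flags=1010 → (cmp)
[4] flags=1010 VC?T → r1=0x09
[5] flags=1010 CC?F → skip
[6] flags=1000 → (cmp)
[7] flags=1000 MI?T → r3=0x64
[8] flags=1000 LE?T → r3=0xbb
[9] flags=1000 LT?T → r1=0xa9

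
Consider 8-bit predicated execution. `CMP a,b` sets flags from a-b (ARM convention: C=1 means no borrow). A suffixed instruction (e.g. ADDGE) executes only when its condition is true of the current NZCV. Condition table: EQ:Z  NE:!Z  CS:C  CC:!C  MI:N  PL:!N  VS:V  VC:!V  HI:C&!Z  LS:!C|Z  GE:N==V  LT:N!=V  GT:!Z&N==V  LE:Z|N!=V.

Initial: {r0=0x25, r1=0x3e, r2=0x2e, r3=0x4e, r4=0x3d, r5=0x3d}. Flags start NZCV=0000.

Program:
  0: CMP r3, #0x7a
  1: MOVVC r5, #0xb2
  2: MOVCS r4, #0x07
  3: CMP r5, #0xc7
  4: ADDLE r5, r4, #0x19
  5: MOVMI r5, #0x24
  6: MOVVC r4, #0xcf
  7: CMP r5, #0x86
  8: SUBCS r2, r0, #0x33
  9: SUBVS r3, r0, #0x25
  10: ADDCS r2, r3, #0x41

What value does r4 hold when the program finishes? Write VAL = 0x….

VAL = 0xcf

0: ✓ CMP  NZCV=1000
1: ✓ MOVVC  r5←0xb2
2: · MOVCS
3: ✓ CMP  NZCV=1000
4: ✓ ADDLE  r5←0x56
5: ✓ MOVMI  r5←0x24
6: ✓ MOVVC  r4←0xcf
7: ✓ CMP  NZCV=1001
8: · SUBCS
9: ✓ SUBVS  r3←0x00
10: · ADDCS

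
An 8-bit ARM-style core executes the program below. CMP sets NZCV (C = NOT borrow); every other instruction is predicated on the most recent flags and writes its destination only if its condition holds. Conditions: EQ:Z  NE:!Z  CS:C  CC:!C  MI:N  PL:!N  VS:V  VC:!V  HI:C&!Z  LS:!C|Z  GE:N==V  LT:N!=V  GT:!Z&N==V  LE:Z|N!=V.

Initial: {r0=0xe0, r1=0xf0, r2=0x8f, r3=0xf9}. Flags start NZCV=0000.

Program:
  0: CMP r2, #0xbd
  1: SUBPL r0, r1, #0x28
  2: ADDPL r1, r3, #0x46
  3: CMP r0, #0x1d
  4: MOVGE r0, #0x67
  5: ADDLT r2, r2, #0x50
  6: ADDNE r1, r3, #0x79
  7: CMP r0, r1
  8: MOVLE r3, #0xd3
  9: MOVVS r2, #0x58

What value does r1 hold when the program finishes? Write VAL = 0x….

VAL = 0x72

[0] flags=1000 → (cmp)
[1] flags=1000 PL?F → skip
[2] flags=1000 PL?F → skip
[3] flags=1010 → (cmp)
[4] flags=1010 GE?F → skip
[5] flags=1010 LT?T → r2=0xdf
[6] flags=1010 NE?T → r1=0x72
[7] flags=0011 → (cmp)
[8] flags=0011 LE?T → r3=0xd3
[9] flags=0011 VS?T → r2=0x58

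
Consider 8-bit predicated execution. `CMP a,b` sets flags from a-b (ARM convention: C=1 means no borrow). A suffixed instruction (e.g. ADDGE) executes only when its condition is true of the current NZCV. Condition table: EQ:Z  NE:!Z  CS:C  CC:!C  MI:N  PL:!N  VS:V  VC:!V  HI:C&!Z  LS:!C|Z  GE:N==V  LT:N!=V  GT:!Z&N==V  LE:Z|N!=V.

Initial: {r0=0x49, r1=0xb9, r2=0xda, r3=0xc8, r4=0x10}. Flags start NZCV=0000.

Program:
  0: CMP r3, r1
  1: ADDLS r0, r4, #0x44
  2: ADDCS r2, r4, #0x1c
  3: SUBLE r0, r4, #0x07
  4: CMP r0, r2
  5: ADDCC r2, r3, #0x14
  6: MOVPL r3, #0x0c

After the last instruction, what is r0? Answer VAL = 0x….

[0] flags=0010 → (cmp)
[1] flags=0010 LS?F → skip
[2] flags=0010 CS?T → r2=0x2c
[3] flags=0010 LE?F → skip
[4] flags=0010 → (cmp)
[5] flags=0010 CC?F → skip
[6] flags=0010 PL?T → r3=0x0c

VAL = 0x49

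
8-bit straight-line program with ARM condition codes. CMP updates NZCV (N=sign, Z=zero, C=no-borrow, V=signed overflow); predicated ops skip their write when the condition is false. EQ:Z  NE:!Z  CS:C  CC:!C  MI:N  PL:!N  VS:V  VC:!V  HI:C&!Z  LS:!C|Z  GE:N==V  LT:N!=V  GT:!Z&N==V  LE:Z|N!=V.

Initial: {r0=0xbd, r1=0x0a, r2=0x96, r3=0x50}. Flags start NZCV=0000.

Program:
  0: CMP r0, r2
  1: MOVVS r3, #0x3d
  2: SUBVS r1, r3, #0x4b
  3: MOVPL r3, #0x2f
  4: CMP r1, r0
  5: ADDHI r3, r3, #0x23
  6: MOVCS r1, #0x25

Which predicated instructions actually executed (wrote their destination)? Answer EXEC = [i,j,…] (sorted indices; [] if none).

[0] flags=0010 → (cmp)
[1] flags=0010 VS?F → skip
[2] flags=0010 VS?F → skip
[3] flags=0010 PL?T → r3=0x2f
[4] flags=0000 → (cmp)
[5] flags=0000 HI?F → skip
[6] flags=0000 CS?F → skip

EXEC = [3]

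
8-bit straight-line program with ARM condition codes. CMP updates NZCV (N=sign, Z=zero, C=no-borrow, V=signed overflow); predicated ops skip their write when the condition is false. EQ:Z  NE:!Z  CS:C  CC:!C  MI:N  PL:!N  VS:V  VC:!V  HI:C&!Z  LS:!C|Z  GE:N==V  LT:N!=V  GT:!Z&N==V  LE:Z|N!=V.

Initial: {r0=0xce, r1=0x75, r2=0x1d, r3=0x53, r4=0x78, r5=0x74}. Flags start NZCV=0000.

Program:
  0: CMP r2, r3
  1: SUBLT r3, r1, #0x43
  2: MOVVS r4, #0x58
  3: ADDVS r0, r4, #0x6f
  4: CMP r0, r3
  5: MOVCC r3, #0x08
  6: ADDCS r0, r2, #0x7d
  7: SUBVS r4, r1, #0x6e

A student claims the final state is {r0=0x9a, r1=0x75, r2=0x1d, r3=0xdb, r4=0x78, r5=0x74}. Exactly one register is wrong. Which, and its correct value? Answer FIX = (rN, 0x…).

[0] flags=1000 → (cmp)
[1] flags=1000 LT?T → r3=0x32
[2] flags=1000 VS?F → skip
[3] flags=1000 VS?F → skip
[4] flags=1010 → (cmp)
[5] flags=1010 CC?F → skip
[6] flags=1010 CS?T → r0=0x9a
[7] flags=1010 VS?F → skip

FIX = (r3, 0x32)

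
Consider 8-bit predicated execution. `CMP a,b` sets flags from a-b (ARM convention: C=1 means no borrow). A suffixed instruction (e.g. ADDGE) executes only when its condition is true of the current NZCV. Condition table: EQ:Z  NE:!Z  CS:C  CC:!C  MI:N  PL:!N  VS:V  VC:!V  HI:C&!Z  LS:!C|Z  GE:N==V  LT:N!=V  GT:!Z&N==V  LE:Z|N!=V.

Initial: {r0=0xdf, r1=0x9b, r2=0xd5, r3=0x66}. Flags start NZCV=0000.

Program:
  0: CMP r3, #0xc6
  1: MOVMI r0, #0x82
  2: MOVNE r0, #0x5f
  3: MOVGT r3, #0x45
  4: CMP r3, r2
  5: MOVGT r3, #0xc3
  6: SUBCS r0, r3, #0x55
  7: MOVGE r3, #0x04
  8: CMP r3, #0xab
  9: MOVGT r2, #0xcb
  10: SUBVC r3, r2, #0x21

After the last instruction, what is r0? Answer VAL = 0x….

VAL = 0x5f

[0] flags=1001 → (cmp)
[1] flags=1001 MI?T → r0=0x82
[2] flags=1001 NE?T → r0=0x5f
[3] flags=1001 GT?T → r3=0x45
[4] flags=0000 → (cmp)
[5] flags=0000 GT?T → r3=0xc3
[6] flags=0000 CS?F → skip
[7] flags=0000 GE?T → r3=0x04
[8] flags=0000 → (cmp)
[9] flags=0000 GT?T → r2=0xcb
[10] flags=0000 VC?T → r3=0xaa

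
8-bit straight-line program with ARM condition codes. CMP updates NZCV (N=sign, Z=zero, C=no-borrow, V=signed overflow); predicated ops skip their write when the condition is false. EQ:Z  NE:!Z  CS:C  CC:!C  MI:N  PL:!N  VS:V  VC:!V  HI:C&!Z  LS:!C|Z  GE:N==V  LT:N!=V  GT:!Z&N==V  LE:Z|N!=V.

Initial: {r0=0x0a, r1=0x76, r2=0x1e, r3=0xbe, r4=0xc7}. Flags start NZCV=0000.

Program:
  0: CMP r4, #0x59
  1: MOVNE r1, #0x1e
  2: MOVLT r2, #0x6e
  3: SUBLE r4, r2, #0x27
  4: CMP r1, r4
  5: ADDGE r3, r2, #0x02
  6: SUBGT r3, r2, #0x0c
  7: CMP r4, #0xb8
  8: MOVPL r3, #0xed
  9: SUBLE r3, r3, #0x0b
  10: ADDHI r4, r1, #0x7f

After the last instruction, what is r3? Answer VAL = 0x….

0: ✓ CMP  NZCV=0011
1: ✓ MOVNE  r1←0x1e
2: ✓ MOVLT  r2←0x6e
3: ✓ SUBLE  r4←0x47
4: ✓ CMP  NZCV=1000
5: · ADDGE
6: · SUBGT
7: ✓ CMP  NZCV=1001
8: · MOVPL
9: · SUBLE
10: · ADDHI

VAL = 0xbe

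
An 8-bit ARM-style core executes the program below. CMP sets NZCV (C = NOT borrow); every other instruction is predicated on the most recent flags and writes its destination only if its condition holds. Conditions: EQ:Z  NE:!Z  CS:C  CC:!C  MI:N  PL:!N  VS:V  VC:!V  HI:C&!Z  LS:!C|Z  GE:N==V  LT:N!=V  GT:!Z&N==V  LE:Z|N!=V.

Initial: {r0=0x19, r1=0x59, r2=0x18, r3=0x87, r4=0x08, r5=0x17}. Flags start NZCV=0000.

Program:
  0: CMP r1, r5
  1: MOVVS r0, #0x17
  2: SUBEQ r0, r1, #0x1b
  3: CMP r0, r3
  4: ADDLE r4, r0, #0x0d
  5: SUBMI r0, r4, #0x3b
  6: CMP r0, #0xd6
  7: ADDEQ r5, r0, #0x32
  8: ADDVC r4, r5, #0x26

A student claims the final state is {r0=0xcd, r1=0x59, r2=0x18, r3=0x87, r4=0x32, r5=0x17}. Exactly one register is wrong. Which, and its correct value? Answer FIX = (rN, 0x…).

0: ✓ CMP  NZCV=0010
1: · MOVVS
2: · SUBEQ
3: ✓ CMP  NZCV=1001
4: · ADDLE
5: ✓ SUBMI  r0←0xcd
6: ✓ CMP  NZCV=1000
7: · ADDEQ
8: ✓ ADDVC  r4←0x3d

FIX = (r4, 0x3d)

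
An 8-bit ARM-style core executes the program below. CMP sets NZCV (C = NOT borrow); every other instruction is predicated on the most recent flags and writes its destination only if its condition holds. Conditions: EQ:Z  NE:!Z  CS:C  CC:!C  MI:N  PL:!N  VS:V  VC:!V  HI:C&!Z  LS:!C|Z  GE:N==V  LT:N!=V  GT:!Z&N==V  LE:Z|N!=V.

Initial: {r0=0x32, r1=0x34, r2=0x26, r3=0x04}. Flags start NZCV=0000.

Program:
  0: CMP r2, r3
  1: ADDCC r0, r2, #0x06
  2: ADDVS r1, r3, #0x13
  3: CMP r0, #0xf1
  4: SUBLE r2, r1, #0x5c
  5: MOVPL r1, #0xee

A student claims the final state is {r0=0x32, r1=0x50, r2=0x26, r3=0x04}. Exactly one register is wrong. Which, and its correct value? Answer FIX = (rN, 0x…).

FIX = (r1, 0xee)

[0] flags=0010 → (cmp)
[1] flags=0010 CC?F → skip
[2] flags=0010 VS?F → skip
[3] flags=0000 → (cmp)
[4] flags=0000 LE?F → skip
[5] flags=0000 PL?T → r1=0xee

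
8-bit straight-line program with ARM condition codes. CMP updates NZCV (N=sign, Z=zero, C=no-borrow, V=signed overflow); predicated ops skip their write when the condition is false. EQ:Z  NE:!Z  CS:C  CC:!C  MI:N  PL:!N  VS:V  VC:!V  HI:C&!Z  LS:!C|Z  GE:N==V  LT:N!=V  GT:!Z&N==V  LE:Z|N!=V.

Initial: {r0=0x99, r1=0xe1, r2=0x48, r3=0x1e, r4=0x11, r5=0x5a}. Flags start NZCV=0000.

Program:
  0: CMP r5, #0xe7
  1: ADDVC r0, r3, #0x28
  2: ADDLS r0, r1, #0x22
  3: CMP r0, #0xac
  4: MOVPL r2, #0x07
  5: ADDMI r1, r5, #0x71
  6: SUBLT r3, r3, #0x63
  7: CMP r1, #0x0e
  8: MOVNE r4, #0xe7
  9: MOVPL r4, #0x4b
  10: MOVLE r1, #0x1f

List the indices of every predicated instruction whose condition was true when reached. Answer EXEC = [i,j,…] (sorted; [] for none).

0: ✓ CMP  NZCV=0000
1: ✓ ADDVC  r0←0x46
2: ✓ ADDLS  r0←0x03
3: ✓ CMP  NZCV=0000
4: ✓ MOVPL  r2←0x07
5: · ADDMI
6: · SUBLT
7: ✓ CMP  NZCV=1010
8: ✓ MOVNE  r4←0xe7
9: · MOVPL
10: ✓ MOVLE  r1←0x1f

EXEC = [1,2,4,8,10]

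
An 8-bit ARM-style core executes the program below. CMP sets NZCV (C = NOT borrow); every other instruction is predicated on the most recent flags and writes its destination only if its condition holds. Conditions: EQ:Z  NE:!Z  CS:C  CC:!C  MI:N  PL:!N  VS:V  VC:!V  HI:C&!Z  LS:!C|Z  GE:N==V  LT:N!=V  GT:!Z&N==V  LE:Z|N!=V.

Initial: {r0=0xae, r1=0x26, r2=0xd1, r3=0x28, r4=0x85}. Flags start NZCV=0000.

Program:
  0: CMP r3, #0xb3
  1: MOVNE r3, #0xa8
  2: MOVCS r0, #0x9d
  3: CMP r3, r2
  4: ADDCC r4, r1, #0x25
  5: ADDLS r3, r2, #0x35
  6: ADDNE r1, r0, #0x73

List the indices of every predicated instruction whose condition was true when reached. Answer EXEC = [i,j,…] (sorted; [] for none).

EXEC = [1,4,5,6]

[0] flags=0000 → (cmp)
[1] flags=0000 NE?T → r3=0xa8
[2] flags=0000 CS?F → skip
[3] flags=1000 → (cmp)
[4] flags=1000 CC?T → r4=0x4b
[5] flags=1000 LS?T → r3=0x06
[6] flags=1000 NE?T → r1=0x21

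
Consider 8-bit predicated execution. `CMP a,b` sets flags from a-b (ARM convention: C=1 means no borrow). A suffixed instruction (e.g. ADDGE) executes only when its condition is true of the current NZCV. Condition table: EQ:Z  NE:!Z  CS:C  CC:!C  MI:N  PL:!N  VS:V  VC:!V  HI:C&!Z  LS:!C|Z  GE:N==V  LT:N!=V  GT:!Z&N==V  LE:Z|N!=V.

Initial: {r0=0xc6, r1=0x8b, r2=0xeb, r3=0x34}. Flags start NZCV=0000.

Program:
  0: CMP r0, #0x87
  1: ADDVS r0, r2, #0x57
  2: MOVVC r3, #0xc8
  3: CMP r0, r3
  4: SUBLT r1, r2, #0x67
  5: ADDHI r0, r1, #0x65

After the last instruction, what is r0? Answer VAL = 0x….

VAL = 0xc6

[0] flags=0010 → (cmp)
[1] flags=0010 VS?F → skip
[2] flags=0010 VC?T → r3=0xc8
[3] flags=1000 → (cmp)
[4] flags=1000 LT?T → r1=0x84
[5] flags=1000 HI?F → skip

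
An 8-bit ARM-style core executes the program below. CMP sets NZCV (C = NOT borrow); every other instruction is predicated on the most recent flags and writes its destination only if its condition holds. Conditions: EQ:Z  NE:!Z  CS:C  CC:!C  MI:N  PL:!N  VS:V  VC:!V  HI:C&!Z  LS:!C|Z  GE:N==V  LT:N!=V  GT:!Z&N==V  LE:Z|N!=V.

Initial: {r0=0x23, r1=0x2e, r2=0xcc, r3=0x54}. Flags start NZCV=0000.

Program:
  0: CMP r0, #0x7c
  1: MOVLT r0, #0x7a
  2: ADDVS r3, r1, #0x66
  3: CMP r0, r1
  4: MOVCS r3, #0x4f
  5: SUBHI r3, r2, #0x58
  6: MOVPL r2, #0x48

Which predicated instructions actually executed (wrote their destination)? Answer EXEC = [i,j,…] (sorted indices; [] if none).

EXEC = [1,4,5,6]

[0] flags=1000 → (cmp)
[1] flags=1000 LT?T → r0=0x7a
[2] flags=1000 VS?F → skip
[3] flags=0010 → (cmp)
[4] flags=0010 CS?T → r3=0x4f
[5] flags=0010 HI?T → r3=0x74
[6] flags=0010 PL?T → r2=0x48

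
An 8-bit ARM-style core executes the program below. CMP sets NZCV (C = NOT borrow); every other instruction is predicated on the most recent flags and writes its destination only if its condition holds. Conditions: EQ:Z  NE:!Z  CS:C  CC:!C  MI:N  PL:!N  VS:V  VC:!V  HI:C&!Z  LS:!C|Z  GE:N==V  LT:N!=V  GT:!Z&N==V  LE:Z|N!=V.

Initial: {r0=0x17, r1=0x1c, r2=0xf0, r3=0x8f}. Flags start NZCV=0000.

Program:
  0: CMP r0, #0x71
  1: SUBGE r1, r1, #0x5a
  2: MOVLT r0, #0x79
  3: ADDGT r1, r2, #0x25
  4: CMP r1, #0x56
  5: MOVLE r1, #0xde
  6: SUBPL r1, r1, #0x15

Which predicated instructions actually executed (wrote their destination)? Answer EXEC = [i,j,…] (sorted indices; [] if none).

EXEC = [2,5]

0: ✓ CMP  NZCV=1000
1: · SUBGE
2: ✓ MOVLT  r0←0x79
3: · ADDGT
4: ✓ CMP  NZCV=1000
5: ✓ MOVLE  r1←0xde
6: · SUBPL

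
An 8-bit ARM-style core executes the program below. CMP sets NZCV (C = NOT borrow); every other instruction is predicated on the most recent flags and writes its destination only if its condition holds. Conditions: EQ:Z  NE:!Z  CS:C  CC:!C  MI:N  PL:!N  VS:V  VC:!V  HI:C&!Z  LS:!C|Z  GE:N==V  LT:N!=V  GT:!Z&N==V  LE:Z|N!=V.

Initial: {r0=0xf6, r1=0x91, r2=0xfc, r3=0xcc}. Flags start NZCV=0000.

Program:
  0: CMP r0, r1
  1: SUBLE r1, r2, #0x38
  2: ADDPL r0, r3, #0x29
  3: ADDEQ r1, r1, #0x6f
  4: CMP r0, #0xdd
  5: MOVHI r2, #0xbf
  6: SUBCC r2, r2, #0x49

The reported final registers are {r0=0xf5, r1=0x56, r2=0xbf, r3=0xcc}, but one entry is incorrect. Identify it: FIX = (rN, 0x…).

0: ✓ CMP  NZCV=0010
1: · SUBLE
2: ✓ ADDPL  r0←0xf5
3: · ADDEQ
4: ✓ CMP  NZCV=0010
5: ✓ MOVHI  r2←0xbf
6: · SUBCC

FIX = (r1, 0x91)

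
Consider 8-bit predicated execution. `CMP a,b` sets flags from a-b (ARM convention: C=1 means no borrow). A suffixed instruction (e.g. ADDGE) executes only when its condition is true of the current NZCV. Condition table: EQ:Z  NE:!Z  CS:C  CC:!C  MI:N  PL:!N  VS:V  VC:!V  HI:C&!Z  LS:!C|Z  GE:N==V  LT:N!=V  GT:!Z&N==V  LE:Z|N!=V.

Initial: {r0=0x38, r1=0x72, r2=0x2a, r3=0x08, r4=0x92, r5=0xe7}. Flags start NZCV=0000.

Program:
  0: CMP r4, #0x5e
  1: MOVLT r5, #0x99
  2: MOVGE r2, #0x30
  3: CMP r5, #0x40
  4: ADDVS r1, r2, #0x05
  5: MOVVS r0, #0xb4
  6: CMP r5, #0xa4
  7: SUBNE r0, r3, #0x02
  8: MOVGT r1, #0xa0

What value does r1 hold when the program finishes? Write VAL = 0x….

VAL = 0x2f

[0] flags=0011 → (cmp)
[1] flags=0011 LT?T → r5=0x99
[2] flags=0011 GE?F → skip
[3] flags=0011 → (cmp)
[4] flags=0011 VS?T → r1=0x2f
[5] flags=0011 VS?T → r0=0xb4
[6] flags=1000 → (cmp)
[7] flags=1000 NE?T → r0=0x06
[8] flags=1000 GT?F → skip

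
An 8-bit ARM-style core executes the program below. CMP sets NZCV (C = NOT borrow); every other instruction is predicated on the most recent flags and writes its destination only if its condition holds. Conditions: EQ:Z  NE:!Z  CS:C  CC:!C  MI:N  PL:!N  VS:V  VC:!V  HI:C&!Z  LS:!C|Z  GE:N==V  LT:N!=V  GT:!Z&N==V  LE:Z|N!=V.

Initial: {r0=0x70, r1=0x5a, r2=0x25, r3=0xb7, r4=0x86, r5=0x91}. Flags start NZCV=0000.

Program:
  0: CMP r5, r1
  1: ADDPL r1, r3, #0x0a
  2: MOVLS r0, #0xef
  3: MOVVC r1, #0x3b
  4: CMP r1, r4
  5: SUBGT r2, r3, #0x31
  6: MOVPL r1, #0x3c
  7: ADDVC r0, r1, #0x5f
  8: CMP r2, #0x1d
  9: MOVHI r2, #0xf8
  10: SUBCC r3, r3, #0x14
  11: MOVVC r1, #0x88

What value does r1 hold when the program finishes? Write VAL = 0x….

VAL = 0x3c

[0] flags=0011 → (cmp)
[1] flags=0011 PL?T → r1=0xc1
[2] flags=0011 LS?F → skip
[3] flags=0011 VC?F → skip
[4] flags=0010 → (cmp)
[5] flags=0010 GT?T → r2=0x86
[6] flags=0010 PL?T → r1=0x3c
[7] flags=0010 VC?T → r0=0x9b
[8] flags=0011 → (cmp)
[9] flags=0011 HI?T → r2=0xf8
[10] flags=0011 CC?F → skip
[11] flags=0011 VC?F → skip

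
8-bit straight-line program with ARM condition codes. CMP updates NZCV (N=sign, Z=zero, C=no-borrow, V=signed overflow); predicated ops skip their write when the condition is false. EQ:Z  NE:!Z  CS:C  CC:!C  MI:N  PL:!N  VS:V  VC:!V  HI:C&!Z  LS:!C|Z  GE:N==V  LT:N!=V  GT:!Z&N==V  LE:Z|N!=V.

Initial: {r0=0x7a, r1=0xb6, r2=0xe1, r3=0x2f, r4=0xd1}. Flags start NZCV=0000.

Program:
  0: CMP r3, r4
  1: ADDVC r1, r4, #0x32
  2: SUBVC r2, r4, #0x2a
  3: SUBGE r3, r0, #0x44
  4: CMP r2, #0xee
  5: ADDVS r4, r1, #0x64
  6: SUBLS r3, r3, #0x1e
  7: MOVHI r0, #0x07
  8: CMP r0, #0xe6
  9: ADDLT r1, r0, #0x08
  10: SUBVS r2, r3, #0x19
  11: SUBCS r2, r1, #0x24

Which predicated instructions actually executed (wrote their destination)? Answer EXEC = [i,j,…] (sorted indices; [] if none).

[0] flags=0000 → (cmp)
[1] flags=0000 VC?T → r1=0x03
[2] flags=0000 VC?T → r2=0xa7
[3] flags=0000 GE?T → r3=0x36
[4] flags=1000 → (cmp)
[5] flags=1000 VS?F → skip
[6] flags=1000 LS?T → r3=0x18
[7] flags=1000 HI?F → skip
[8] flags=1001 → (cmp)
[9] flags=1001 LT?F → skip
[10] flags=1001 VS?T → r2=0xff
[11] flags=1001 CS?F → skip

EXEC = [1,2,3,6,10]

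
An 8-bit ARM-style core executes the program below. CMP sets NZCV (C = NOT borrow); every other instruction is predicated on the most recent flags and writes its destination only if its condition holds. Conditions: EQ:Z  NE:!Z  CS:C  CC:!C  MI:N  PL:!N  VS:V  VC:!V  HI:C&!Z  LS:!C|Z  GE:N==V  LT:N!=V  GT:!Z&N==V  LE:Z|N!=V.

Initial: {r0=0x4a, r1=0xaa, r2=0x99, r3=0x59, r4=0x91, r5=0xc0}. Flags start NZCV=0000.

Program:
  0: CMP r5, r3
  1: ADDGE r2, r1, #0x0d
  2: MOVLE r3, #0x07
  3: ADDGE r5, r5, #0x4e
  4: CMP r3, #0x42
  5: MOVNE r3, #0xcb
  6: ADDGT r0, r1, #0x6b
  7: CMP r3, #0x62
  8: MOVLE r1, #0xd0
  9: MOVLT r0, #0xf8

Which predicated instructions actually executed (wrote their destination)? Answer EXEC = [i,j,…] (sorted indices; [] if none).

EXEC = [2,5,8,9]

[0] flags=0011 → (cmp)
[1] flags=0011 GE?F → skip
[2] flags=0011 LE?T → r3=0x07
[3] flags=0011 GE?F → skip
[4] flags=1000 → (cmp)
[5] flags=1000 NE?T → r3=0xcb
[6] flags=1000 GT?F → skip
[7] flags=0011 → (cmp)
[8] flags=0011 LE?T → r1=0xd0
[9] flags=0011 LT?T → r0=0xf8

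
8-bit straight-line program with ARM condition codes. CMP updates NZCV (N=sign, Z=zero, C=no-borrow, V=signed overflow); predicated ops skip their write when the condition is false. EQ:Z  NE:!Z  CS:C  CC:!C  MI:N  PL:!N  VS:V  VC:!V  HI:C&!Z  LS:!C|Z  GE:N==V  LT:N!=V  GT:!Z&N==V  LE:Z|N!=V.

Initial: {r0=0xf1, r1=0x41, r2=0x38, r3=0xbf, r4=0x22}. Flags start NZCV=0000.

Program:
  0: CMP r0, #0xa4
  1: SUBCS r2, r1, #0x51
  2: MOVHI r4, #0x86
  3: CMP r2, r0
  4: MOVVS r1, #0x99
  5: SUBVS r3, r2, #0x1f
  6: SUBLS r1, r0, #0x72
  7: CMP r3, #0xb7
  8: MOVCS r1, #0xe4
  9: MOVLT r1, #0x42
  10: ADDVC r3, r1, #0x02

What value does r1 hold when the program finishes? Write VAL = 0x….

VAL = 0xe4

[0] flags=0010 → (cmp)
[1] flags=0010 CS?T → r2=0xf0
[2] flags=0010 HI?T → r4=0x86
[3] flags=1000 → (cmp)
[4] flags=1000 VS?F → skip
[5] flags=1000 VS?F → skip
[6] flags=1000 LS?T → r1=0x7f
[7] flags=0010 → (cmp)
[8] flags=0010 CS?T → r1=0xe4
[9] flags=0010 LT?F → skip
[10] flags=0010 VC?T → r3=0xe6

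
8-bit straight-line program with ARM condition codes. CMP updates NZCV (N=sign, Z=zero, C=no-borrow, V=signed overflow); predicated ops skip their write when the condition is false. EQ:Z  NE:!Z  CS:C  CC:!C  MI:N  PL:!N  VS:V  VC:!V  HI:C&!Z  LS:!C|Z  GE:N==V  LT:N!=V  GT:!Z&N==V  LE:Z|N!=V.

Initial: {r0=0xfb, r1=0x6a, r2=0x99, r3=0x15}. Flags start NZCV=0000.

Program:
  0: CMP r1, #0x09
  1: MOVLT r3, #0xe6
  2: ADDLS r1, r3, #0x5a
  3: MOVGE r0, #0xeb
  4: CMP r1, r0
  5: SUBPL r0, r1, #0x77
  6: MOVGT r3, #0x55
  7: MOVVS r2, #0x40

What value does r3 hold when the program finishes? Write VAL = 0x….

VAL = 0x55

0: ✓ CMP  NZCV=0010
1: · MOVLT
2: · ADDLS
3: ✓ MOVGE  r0←0xeb
4: ✓ CMP  NZCV=0000
5: ✓ SUBPL  r0←0xf3
6: ✓ MOVGT  r3←0x55
7: · MOVVS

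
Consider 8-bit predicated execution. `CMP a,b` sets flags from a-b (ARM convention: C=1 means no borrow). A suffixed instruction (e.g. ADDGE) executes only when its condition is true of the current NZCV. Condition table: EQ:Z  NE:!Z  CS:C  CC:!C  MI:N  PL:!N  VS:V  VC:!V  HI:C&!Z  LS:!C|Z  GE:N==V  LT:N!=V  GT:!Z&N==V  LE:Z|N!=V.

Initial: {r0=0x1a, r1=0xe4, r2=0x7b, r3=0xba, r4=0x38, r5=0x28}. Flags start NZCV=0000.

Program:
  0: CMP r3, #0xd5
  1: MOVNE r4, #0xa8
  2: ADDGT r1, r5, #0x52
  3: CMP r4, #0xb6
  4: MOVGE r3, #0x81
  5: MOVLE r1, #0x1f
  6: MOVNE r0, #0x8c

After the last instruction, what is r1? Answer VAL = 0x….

[0] flags=1000 → (cmp)
[1] flags=1000 NE?T → r4=0xa8
[2] flags=1000 GT?F → skip
[3] flags=1000 → (cmp)
[4] flags=1000 GE?F → skip
[5] flags=1000 LE?T → r1=0x1f
[6] flags=1000 NE?T → r0=0x8c

VAL = 0x1f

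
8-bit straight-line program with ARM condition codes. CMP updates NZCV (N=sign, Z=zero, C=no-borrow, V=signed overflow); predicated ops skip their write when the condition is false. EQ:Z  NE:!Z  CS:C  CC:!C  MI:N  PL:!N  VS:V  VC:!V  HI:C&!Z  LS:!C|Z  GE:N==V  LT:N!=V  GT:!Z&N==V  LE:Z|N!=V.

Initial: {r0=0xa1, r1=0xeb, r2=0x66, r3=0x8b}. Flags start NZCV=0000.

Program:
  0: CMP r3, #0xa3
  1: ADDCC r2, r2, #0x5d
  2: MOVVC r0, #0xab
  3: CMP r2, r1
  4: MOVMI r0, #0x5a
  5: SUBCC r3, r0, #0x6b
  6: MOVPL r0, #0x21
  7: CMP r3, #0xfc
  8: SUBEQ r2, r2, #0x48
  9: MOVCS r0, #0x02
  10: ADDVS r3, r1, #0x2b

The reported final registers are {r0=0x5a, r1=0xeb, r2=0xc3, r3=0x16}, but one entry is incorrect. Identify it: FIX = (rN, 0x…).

0: ✓ CMP  NZCV=1000
1: ✓ ADDCC  r2←0xc3
2: ✓ MOVVC  r0←0xab
3: ✓ CMP  NZCV=1000
4: ✓ MOVMI  r0←0x5a
5: ✓ SUBCC  r3←0xef
6: · MOVPL
7: ✓ CMP  NZCV=1000
8: · SUBEQ
9: · MOVCS
10: · ADDVS

FIX = (r3, 0xef)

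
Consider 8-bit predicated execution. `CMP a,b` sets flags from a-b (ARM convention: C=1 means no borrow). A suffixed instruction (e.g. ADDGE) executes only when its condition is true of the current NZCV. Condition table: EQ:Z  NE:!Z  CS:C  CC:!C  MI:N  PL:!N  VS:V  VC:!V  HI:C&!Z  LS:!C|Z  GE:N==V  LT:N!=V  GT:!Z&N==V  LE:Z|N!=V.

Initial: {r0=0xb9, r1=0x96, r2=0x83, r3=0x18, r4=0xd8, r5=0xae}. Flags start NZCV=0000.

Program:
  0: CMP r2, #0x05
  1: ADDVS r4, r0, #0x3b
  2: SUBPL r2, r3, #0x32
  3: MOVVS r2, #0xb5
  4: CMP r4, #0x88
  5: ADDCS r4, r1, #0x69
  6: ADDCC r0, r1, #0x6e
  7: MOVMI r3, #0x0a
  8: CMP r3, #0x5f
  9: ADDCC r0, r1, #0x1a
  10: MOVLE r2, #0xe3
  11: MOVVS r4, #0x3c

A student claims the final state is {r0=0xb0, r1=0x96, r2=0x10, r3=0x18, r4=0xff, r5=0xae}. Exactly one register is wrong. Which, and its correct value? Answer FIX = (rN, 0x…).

[0] flags=0011 → (cmp)
[1] flags=0011 VS?T → r4=0xf4
[2] flags=0011 PL?T → r2=0xe6
[3] flags=0011 VS?T → r2=0xb5
[4] flags=0010 → (cmp)
[5] flags=0010 CS?T → r4=0xff
[6] flags=0010 CC?F → skip
[7] flags=0010 MI?F → skip
[8] flags=1000 → (cmp)
[9] flags=1000 CC?T → r0=0xb0
[10] flags=1000 LE?T → r2=0xe3
[11] flags=1000 VS?F → skip

FIX = (r2, 0xe3)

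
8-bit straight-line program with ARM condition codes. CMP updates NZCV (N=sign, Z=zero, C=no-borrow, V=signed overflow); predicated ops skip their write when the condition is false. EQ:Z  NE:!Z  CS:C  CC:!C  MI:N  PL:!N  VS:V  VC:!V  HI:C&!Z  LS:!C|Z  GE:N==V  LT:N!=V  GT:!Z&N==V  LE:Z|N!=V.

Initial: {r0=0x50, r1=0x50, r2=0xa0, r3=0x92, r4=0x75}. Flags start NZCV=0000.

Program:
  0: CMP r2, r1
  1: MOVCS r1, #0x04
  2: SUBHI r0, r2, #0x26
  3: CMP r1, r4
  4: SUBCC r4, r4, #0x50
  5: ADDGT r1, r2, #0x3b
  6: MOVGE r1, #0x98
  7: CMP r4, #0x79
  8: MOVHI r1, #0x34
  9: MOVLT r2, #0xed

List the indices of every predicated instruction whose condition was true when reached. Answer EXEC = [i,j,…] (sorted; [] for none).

EXEC = [1,2,4,9]

0: ✓ CMP  NZCV=0011
1: ✓ MOVCS  r1←0x04
2: ✓ SUBHI  r0←0x7a
3: ✓ CMP  NZCV=1000
4: ✓ SUBCC  r4←0x25
5: · ADDGT
6: · MOVGE
7: ✓ CMP  NZCV=1000
8: · MOVHI
9: ✓ MOVLT  r2←0xed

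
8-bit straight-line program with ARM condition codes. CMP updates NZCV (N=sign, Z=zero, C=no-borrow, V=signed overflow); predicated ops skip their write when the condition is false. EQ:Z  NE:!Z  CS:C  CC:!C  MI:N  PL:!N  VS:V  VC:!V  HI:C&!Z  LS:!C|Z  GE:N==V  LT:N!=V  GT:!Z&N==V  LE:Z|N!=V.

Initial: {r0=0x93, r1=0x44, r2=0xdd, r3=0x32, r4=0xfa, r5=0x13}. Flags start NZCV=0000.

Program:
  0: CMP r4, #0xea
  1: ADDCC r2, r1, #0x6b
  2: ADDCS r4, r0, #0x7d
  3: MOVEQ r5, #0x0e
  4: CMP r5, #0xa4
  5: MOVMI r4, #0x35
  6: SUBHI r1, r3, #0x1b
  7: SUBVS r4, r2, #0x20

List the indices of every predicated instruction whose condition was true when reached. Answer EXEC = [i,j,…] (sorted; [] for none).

0: ✓ CMP  NZCV=0010
1: · ADDCC
2: ✓ ADDCS  r4←0x10
3: · MOVEQ
4: ✓ CMP  NZCV=0000
5: · MOVMI
6: · SUBHI
7: · SUBVS

EXEC = [2]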